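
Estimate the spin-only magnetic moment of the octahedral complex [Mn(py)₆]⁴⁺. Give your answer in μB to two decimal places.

py is neutral, so the +4 overall charge sits on Mn: oxidation state +4.
Mn⁴⁺: group 7, so d-count = 7 − 4 = 3.
Configuration: t₂g³ eg⁰ → 3 unpaired electrons.
μ(spin-only) = √[3(3+2)] = √15 ≈ 3.87 μB.

3.87 μB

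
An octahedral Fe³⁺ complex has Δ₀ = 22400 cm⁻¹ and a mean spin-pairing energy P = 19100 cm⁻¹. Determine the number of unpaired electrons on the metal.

Fe is in group 8, so Fe³⁺ is d⁵ (8 − 3 = 5).
Here Δ₀ > P (22400 > 19100), so the low-spin state is favoured.
That gives t2g^5 e_g^0.
Unpaired electrons: 1.

1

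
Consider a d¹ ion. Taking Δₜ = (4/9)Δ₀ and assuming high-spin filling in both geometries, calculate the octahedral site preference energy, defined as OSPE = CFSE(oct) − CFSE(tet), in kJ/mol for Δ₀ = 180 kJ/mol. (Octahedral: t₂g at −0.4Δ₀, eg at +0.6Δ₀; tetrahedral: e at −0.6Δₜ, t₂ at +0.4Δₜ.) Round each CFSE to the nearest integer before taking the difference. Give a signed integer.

Octahedral (high-spin): t₂g¹ eg⁰, CFSE = 1(−0.4) + 0(+0.6) = -0.4Δ₀ = -0.4 × 180 = -72 kJ/mol.
Tetrahedral: e¹ t₂⁰, CFSE = 1(−0.6) + 0(+0.4) = -0.6Δₜ = -0.6 × (4/9) × 180 = -48 kJ/mol.
OSPE = -72 − (-48) = -24 kJ/mol.

-24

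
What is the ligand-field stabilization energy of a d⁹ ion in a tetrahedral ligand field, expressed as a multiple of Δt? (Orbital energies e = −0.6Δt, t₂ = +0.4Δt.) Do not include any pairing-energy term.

-0.4 Δt

Tetrahedral splitting is small, so the complex is high-spin.
Configuration: e⁴ t₂⁵.
CFSE = 4(-0.6Δt) + 5(0.4Δt) = -2.4Δt + 2.0Δt = -0.4Δt.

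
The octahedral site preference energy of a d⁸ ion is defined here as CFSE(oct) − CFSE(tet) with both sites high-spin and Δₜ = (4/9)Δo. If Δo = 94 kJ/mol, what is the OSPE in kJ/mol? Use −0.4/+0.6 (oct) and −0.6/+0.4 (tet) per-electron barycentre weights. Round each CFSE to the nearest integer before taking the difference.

-80

Octahedral high-spin t2g^6 e_g^2: CFSE = -1.2 × 94 = -113 kJ/mol.
Tetrahedral e^4 t2^4 gives -0.8Δₜ = -0.8 × (4/9) × 94 = -33 kJ/mol.
OSPE = CFSE(oct) − CFSE(tet) = -113 − (-33) = -80 kJ/mol.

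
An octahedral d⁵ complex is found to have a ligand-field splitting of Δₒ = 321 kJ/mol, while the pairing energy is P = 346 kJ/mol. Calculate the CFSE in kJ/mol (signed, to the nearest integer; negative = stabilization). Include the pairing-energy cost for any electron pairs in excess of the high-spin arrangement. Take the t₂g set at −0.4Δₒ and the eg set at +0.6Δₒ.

0

Since Δₒ = 321 kJ/mol < P = 346 kJ/mol, the complex adopts the high-spin configuration.
That gives t₂g³ eg².
Orbital CFSE = 0.0Δₒ = 0.0 × 321 = 0 kJ/mol.
High-spin has no excess pairs, so no pairing correction applies.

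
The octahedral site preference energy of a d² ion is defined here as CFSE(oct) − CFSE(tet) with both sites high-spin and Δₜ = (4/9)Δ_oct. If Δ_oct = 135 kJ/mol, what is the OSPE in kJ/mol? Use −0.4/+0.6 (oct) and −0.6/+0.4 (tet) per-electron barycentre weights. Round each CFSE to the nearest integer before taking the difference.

Octahedral high-spin t₂g² eg⁰: CFSE = -0.8 × 135 = -108 kJ/mol.
Tetrahedral e² t₂⁰ gives -1.2Δₜ = -1.2 × (4/9) × 135 = -72 kJ/mol.
OSPE = CFSE(oct) − CFSE(tet) = -108 − (-72) = -36 kJ/mol.

-36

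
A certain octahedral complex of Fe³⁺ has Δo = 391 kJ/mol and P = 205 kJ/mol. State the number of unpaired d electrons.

1

Fe³⁺: group 8, so d-count = 8 − 3 = 5.
Δo > P, so pairing is preferred: the ground state is low-spin.
Configuration: t₂g⁵ eg⁰.
Unpaired electrons: 1.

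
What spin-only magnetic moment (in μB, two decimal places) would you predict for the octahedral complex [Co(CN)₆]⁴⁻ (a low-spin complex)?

Each CN⁻ contributes -1; 6 × (-1) = -6. With overall charge -4, Co is in the +2 oxidation state.
Co²⁺: group 9, so d-count = 9 − 2 = 7.
Configuration: t2g^6 e_g^1 → 1 unpaired electron.
μ(spin-only) = √[1(1+2)] = √3 ≈ 1.73 μB.

1.73 μB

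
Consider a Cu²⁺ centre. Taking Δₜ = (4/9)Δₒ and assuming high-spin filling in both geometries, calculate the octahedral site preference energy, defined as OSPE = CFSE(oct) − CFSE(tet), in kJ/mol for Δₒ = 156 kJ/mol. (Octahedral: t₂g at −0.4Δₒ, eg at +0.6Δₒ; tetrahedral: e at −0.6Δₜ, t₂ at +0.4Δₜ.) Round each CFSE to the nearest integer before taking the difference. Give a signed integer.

-66

Cu sits in group 11; removing 2 electrons leaves Cu²⁺ with 11 − 2 = 9 d electrons.
In an octahedral site d⁹ (HS) is t₂g⁶ eg³, giving CFSE(oct) = -0.6Δₒ = -94 kJ/mol.
Tetrahedral e⁴ t₂⁵ gives -0.4Δₜ = -0.4 × (4/9) × 156 = -28 kJ/mol.
OSPE = -94 − (-28) = -66 kJ/mol.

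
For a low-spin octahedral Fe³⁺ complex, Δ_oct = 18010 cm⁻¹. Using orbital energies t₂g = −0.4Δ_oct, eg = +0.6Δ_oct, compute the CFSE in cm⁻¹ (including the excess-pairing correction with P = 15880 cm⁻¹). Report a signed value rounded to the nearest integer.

Fe³⁺: group 8, so d-count = 8 − 3 = 5.
The d⁵ electrons fill as t₂g⁵ eg⁰.
The orbital stabilization is -2.0Δ_oct = -2.0 × 18010 = -36020 cm⁻¹.
Pairing penalty: 2 pairs vs 0 in the high-spin reference → 2 extra × P = 31760 cm⁻¹.
Net CFSE = -36020 + 31760 = -4260 cm⁻¹.

-4260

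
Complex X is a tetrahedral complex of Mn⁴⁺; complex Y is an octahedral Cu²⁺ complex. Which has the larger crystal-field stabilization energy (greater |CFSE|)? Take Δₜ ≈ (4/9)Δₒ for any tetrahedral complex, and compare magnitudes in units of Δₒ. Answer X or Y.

Y

X: Group 7 minus oxidation state +4 gives a d³ configuration for Mn⁴⁺; With tetrahedral geometry the complex is necessarily high-spin; e^2 t2^1, CFSE = -0.8Δₜ ≈ -0.36Δₒ.
Y: Cu is in group 11, so Cu²⁺ is d⁹ (11 − 2 = 9); t2g^6 e_g^3, CFSE = -0.6Δₒ.
So Y has the larger |CFSE|.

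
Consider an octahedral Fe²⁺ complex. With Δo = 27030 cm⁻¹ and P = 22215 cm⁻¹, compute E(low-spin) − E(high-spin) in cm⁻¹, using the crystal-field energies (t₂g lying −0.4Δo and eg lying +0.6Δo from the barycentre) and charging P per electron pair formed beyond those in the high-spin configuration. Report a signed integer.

Fe is in group 8, so Fe²⁺ is d⁶ (8 − 2 = 6).
High-spin d⁶ fills as t₂g⁴ eg² with CFSE 4(−0.4) + 2(+0.6) = -0.4Δo = -10812 cm⁻¹.
Low-spin t₂g⁶ eg⁰ gives -2.4Δo = -64872 cm⁻¹, but forming 2 extra pairs costs 2P = 44430 cm⁻¹, so E(LS) = -64872 + 44430 = -20442 cm⁻¹.
E(LS) − E(HS) = -20442 − (-10812) = -9630 cm⁻¹.

-9630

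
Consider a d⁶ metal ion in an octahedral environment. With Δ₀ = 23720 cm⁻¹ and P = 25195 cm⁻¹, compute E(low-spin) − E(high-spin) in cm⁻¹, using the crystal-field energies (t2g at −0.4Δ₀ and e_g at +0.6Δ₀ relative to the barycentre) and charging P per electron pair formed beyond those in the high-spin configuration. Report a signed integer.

High-spin d⁶ fills as t2g^4 e_g^2 with CFSE 4(−0.4) + 2(+0.6) = -0.4Δ₀ = -9488 cm⁻¹.
Low-spin t2g^6 e_g^0 gives -2.4Δ₀ = -56928 cm⁻¹, but forming 2 extra pairs costs 2P = 50390 cm⁻¹, so E(LS) = -56928 + 50390 = -6538 cm⁻¹.
The difference is -6538 − (-9488) = 2950 cm⁻¹, so high-spin lies lower.

2950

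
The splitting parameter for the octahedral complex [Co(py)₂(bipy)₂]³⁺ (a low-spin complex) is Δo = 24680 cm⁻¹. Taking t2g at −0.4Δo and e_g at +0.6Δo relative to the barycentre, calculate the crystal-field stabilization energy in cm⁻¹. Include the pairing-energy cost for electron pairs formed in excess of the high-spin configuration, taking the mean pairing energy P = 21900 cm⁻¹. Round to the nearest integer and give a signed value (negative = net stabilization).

-15432

Ligand charges: 2×(+0) from py and 2×(+0) from bipy sum to +0; with overall charge +3, Co is +3.
Co³⁺: group 9, so d-count = 9 − 3 = 6.
The d⁶ electrons fill as t2g^6 e_g^0.
CFSE(orbital) = 6×(-0.4Δo) + 0×(0.6Δo) = -2.4Δo; with Δo = 24680 cm⁻¹ that is -59232 cm⁻¹.
Relative to high-spin t2g^4 e_g^2 (1 paired), the low-spin configuration has 2 additional pairs, contributing +2 × 21900 = +43800 cm⁻¹.
Combining: -59232 + 43800 = -15432 cm⁻¹.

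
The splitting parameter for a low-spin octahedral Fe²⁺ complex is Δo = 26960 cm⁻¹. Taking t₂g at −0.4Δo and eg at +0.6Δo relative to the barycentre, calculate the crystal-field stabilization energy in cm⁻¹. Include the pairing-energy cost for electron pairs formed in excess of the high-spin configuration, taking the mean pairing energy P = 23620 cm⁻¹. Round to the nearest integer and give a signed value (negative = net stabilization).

-17464

Fe sits in group 8; removing 2 electrons leaves Fe²⁺ with 8 − 2 = 6 d electrons.
The d⁶ electrons fill as t₂g⁶ eg⁰.
The orbital stabilization is -2.4Δo = -2.4 × 26960 = -64704 cm⁻¹.
Relative to high-spin t₂g⁴ eg² (1 paired), the low-spin configuration has 2 additional pairs, contributing +2 × 23620 = +47240 cm⁻¹.
Combining: -64704 + 47240 = -17464 cm⁻¹.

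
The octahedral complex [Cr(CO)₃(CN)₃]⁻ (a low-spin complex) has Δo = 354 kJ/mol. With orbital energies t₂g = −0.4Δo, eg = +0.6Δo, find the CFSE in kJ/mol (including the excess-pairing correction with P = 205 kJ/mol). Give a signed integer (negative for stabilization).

Ligand charges: 3×(+0) from CO and 3×(-1) from CN⁻ sum to -3; with overall charge -1, Cr is +2.
Cr is in group 6, so Cr²⁺ is d⁴ (6 − 2 = 4).
Configuration: t₂g⁴ eg⁰.
CFSE(orbital) = 4×(-0.4Δo) + 0×(0.6Δo) = -1.6Δo; with Δo = 354 kJ/mol that is -566 kJ/mol.
Pairing penalty: 1 pair vs 0 in the high-spin reference → 1 extra × P = 205 kJ/mol.
Combining: -566 + 205 = -361 kJ/mol.

-361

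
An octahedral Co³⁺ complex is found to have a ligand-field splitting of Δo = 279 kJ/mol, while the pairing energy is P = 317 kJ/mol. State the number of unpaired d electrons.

Co is in group 9, so Co³⁺ is d⁶ (9 − 3 = 6).
Since Δo = 279 kJ/mol < P = 317 kJ/mol, the complex adopts the high-spin configuration.
Filling d⁶ accordingly: t₂g⁴ eg².
Unpaired electrons: 4.

4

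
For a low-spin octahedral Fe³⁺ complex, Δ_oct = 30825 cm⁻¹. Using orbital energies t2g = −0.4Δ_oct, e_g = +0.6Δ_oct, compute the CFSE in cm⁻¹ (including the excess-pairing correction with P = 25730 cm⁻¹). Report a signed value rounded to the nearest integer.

-10190

Fe³⁺: group 8, so d-count = 8 − 3 = 5.
Electron filling gives t2g^5 e_g^0.
The orbital stabilization is -2.0Δ_oct = -2.0 × 30825 = -61650 cm⁻¹.
High-spin d⁵ would be t2g^3 e_g^2 with 0 pairs; low-spin has 2, so 2 excess pairs cost +2P = +51460 cm⁻¹.
Overall CFSE = -61650 + 51460 = -10190 cm⁻¹.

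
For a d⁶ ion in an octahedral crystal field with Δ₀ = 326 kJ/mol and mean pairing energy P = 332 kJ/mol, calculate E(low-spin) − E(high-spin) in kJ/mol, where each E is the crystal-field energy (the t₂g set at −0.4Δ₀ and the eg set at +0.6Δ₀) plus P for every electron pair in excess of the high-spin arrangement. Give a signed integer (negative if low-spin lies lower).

12

In the high-spin limit (t₂g⁴ eg²) the orbital term is -0.4Δ₀ = -130 kJ/mol, with no excess pairing.
For low-spin the configuration is t₂g⁶ eg⁰: orbital energy -2.4 × 326 = -782 kJ/mol, and 2 additional pairs relative to high-spin add 664 kJ/mol, giving -118 kJ/mol.
Thus E(LS) − E(HS) = 12 kJ/mol.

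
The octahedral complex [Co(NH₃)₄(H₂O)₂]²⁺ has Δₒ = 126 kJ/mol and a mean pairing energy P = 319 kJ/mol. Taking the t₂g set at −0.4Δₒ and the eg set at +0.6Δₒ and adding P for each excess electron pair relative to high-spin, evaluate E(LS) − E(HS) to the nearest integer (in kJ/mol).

Ligand charges: 4×(+0) from NH₃ and 2×(+0) from H₂O sum to +0; with overall charge +2, Co is +2.
Co²⁺: group 9, so d-count = 9 − 2 = 7.
High-spin d⁷ fills as t₂g⁵ eg² with CFSE 5(−0.4) + 2(+0.6) = -0.8Δₒ = -101 kJ/mol.
For low-spin the configuration is t₂g⁶ eg¹: orbital energy -1.8 × 126 = -227 kJ/mol, and 1 additional pair relative to high-spin adds 319 kJ/mol, giving 92 kJ/mol.
Thus E(LS) − E(HS) = 193 kJ/mol.

193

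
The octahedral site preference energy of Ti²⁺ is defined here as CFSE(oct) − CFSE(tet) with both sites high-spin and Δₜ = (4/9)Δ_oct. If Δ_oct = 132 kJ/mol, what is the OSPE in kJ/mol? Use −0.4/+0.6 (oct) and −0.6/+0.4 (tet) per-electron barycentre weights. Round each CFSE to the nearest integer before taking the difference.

Ti is in group 4, so Ti²⁺ is d² (4 − 2 = 2).
Octahedral high-spin t2g^2 e_g^0: CFSE = -0.8 × 132 = -106 kJ/mol.
Tetrahedral e^2 t2^0 gives -1.2Δₜ = -1.2 × (4/9) × 132 = -70 kJ/mol.
Subtracting, OSPE = -106 − (-70) = -36 kJ/mol.

-36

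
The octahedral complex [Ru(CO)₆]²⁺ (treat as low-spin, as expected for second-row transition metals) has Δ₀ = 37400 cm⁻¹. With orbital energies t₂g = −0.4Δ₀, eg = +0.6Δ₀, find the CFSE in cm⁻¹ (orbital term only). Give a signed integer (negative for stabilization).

-89760

CO is neutral, so the +2 overall charge sits on Ru: oxidation state +2.
Group 8 minus oxidation state +2 gives a d⁶ configuration for Ru²⁺.
Electron filling gives t₂g⁶ eg⁰.
The orbital stabilization is -2.4Δ₀ = -2.4 × 37400 = -89760 cm⁻¹.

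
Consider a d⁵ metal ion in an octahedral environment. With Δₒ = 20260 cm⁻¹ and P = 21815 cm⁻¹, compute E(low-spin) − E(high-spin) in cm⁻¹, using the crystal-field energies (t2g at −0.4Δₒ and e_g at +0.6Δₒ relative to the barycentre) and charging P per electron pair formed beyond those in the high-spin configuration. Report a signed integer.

High-spin: t2g^3 e_g^2, CFSE = 0.0Δₒ = 0 cm⁻¹.
Low-spin: t2g^5 e_g^0, orbital CFSE = -2.0Δₒ = -40520 cm⁻¹; plus 2 excess pairs × P = +43630 cm⁻¹; total 3110 cm⁻¹.
Thus E(LS) − E(HS) = 3110 cm⁻¹.

3110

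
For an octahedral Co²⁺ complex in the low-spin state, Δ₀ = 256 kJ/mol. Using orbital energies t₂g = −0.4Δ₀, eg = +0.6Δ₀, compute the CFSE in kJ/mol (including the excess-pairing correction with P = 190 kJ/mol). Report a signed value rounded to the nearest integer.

Co²⁺: group 9, so d-count = 9 − 2 = 7.
The d⁷ electrons fill as t₂g⁶ eg¹.
Orbital CFSE = 6(-0.4) + 1(0.6) = -1.8Δ₀ = -1.8 × 256 = -461 kJ/mol.
Pairing penalty: 3 pairs vs 2 in the high-spin reference → 1 extra × P = 190 kJ/mol.
Combining: -461 + 190 = -271 kJ/mol.

-271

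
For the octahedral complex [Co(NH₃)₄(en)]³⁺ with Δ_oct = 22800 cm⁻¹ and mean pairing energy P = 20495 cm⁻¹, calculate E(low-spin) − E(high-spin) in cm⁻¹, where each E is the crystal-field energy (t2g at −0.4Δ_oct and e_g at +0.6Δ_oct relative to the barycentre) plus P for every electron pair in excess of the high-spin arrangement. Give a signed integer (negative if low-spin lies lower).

Ligand charges: 4×(+0) from NH₃ and 1×(+0) from en sum to +0; with overall charge +3, Co is +3.
Co is in group 9, so Co³⁺ is d⁶ (9 − 3 = 6).
In the high-spin limit (t2g^4 e_g^2) the orbital term is -0.4Δ_oct = -9120 cm⁻¹, with no excess pairing.
Low-spin: t2g^6 e_g^0, orbital CFSE = -2.4Δ_oct = -54720 cm⁻¹; plus 2 excess pairs × P = +40990 cm⁻¹; total -13730 cm⁻¹.
Thus E(LS) − E(HS) = -4610 cm⁻¹.

-4610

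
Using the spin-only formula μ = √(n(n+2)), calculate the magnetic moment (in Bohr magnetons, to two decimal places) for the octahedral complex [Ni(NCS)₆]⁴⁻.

2.83 Bohr magnetons

Each NCS⁻ contributes -1; 6 × (-1) = -6. With overall charge -4, Ni is in the +2 oxidation state.
Ni²⁺: group 10, so d-count = 10 − 2 = 8.
Configuration: t₂g⁶ eg² → 2 unpaired electrons.
μ(spin-only) = √[2(2+2)] = √8 ≈ 2.83 Bohr magnetons.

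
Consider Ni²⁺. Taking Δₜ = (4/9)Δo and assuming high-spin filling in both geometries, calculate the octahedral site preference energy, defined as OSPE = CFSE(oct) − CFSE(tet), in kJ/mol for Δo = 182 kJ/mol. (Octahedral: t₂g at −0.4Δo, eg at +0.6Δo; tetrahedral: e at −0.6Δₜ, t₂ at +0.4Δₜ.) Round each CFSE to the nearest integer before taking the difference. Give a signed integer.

-153

Ni is in group 10, so Ni²⁺ is d⁸ (10 − 2 = 8).
Octahedral high-spin t2g^6 e_g^2: CFSE = -1.2 × 182 = -218 kJ/mol.
Tetrahedral: e^4 t2^4, CFSE = 4(−0.6) + 4(+0.4) = -0.8Δₜ = -0.8 × (4/9) × 182 = -65 kJ/mol.
OSPE = -218 − (-65) = -153 kJ/mol.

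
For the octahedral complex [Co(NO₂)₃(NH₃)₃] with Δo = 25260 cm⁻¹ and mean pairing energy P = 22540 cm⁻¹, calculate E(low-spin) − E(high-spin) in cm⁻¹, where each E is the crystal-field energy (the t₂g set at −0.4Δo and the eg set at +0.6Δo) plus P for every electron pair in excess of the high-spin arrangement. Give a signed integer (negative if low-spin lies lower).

Ligand charges: 3×(-1) from NO₂⁻ and 3×(+0) from NH₃ sum to -3; with overall charge +0, Co is +3.
Co sits in group 9; removing 3 electrons leaves Co³⁺ with 9 − 3 = 6 d electrons.
High-spin: t₂g⁴ eg², CFSE = -0.4Δo = -10104 cm⁻¹.
Low-spin: t₂g⁶ eg⁰, orbital CFSE = -2.4Δo = -60624 cm⁻¹; plus 2 excess pairs × P = +45080 cm⁻¹; total -15544 cm⁻¹.
E(LS) − E(HS) = -15544 − (-10104) = -5440 cm⁻¹.

-5440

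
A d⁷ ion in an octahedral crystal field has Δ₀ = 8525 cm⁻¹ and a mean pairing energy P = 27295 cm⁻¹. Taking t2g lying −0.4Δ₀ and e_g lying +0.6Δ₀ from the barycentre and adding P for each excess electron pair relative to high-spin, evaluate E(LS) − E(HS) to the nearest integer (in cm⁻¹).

High-spin: t2g^5 e_g^2, CFSE = -0.8Δ₀ = -6820 cm⁻¹.
Low-spin t2g^6 e_g^1 gives -1.8Δ₀ = -15345 cm⁻¹, but forming 1 extra pair costs 1P = 27295 cm⁻¹, so E(LS) = -15345 + 27295 = 11950 cm⁻¹.
E(LS) − E(HS) = 11950 − (-6820) = 18770 cm⁻¹.

18770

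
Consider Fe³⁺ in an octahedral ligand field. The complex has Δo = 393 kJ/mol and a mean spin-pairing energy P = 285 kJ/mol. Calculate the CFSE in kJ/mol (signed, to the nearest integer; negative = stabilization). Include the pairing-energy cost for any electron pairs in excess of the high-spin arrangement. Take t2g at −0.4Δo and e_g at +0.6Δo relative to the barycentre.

Fe sits in group 8; removing 3 electrons leaves Fe³⁺ with 8 − 3 = 5 d electrons.
Since Δo = 393 kJ/mol > P = 285 kJ/mol, the complex adopts the low-spin configuration.
Configuration: t2g^5 e_g^0.
Orbital CFSE = -2.0Δo = -2.0 × 393 = -786 kJ/mol.
Excess pairs vs high-spin: 2 − 0 = 2; pairing cost = +570 kJ/mol.
Net CFSE = -786 + 570 = -216 kJ/mol.

-216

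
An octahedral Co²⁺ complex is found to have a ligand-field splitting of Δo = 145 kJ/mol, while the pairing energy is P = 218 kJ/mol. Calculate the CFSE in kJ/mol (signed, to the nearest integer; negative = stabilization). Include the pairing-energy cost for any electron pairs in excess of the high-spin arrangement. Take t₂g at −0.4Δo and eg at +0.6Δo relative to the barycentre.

Co sits in group 9; removing 2 electrons leaves Co²⁺ with 9 − 2 = 7 d electrons.
Since Δo = 145 kJ/mol < P = 218 kJ/mol, the complex adopts the high-spin configuration.
Configuration: t₂g⁵ eg².
Orbital CFSE = -0.8Δo = -0.8 × 145 = -116 kJ/mol.
High-spin has no excess pairs, so no pairing correction applies.

-116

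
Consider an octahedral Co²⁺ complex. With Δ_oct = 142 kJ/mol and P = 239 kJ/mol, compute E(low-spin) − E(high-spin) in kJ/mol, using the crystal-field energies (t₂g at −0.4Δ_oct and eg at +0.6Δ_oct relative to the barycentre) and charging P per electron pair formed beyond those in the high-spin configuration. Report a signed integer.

97

Co is in group 9, so Co²⁺ is d⁷ (9 − 2 = 7).
In the high-spin limit (t₂g⁵ eg²) the orbital term is -0.8Δ_oct = -114 kJ/mol, with no excess pairing.
Low-spin: t₂g⁶ eg¹, orbital CFSE = -1.8Δ_oct = -256 kJ/mol; plus 1 excess pair × P = +239 kJ/mol; total -17 kJ/mol.
The difference is -17 − (-114) = 97 kJ/mol, so high-spin lies lower.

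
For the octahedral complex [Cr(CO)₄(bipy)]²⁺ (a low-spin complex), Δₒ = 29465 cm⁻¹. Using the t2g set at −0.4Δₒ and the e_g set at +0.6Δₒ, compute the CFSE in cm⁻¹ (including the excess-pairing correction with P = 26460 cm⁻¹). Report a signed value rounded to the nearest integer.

-20684

Ligand charges: 4×(+0) from CO and 1×(+0) from bipy sum to +0; with overall charge +2, Cr is +2.
Cr is in group 6, so Cr²⁺ is d⁴ (6 − 2 = 4).
Electron filling gives t2g^4 e_g^0.
CFSE(orbital) = 4×(-0.4Δₒ) + 0×(0.6Δₒ) = -1.6Δₒ; with Δₒ = 29465 cm⁻¹ that is -47144 cm⁻¹.
Pairing penalty: 1 pair vs 0 in the high-spin reference → 1 extra × P = 26460 cm⁻¹.
Net CFSE = -47144 + 26460 = -20684 cm⁻¹.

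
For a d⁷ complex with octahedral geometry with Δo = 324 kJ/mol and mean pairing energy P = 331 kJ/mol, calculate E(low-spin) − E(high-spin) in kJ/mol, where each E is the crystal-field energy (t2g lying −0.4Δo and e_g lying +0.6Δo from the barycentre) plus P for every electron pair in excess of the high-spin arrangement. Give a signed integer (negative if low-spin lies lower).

7

High-spin: t2g^5 e_g^2, CFSE = -0.8Δo = -259 kJ/mol.
Low-spin t2g^6 e_g^1 gives -1.8Δo = -583 kJ/mol, but forming 1 extra pair costs 1P = 331 kJ/mol, so E(LS) = -583 + 331 = -252 kJ/mol.
The difference is -252 − (-259) = 7 kJ/mol, so high-spin lies lower.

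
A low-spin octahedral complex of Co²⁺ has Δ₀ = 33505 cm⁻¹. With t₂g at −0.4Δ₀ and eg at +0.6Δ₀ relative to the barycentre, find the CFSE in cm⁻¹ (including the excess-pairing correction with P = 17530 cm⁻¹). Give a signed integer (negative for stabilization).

-42779

Group 9 minus oxidation state +2 gives a d⁷ configuration for Co²⁺.
Electron filling gives t₂g⁶ eg¹.
Orbital CFSE = 6(-0.4) + 1(0.6) = -1.8Δ₀ = -1.8 × 33505 = -60309 cm⁻¹.
Pairing penalty: 3 pairs vs 2 in the high-spin reference → 1 extra × P = 17530 cm⁻¹.
Combining: -60309 + 17530 = -42779 cm⁻¹.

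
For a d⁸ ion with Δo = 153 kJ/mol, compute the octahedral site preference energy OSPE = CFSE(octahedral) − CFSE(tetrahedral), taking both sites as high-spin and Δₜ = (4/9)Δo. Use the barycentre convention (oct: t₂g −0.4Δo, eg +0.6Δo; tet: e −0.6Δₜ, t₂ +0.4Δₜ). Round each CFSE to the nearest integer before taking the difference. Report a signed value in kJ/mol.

-130

Octahedral (high-spin): t2g^6 e_g^2, CFSE = 6(−0.4) + 2(+0.6) = -1.2Δo = -1.2 × 153 = -184 kJ/mol.
Tetrahedral e^4 t2^4 gives -0.8Δₜ = -0.8 × (4/9) × 153 = -54 kJ/mol.
OSPE = -184 − (-54) = -130 kJ/mol.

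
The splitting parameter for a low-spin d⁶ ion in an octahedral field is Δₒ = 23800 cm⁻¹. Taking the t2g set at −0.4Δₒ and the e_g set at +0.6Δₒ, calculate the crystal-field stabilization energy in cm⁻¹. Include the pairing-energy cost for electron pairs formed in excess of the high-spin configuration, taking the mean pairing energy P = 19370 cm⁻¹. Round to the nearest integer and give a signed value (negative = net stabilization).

The d⁶ electrons fill as t2g^6 e_g^0.
CFSE(orbital) = 6×(-0.4Δₒ) + 0×(0.6Δₒ) = -2.4Δₒ; with Δₒ = 23800 cm⁻¹ that is -57120 cm⁻¹.
High-spin d⁶ would be t2g^4 e_g^2 with 1 pair; low-spin has 3, so 2 excess pairs cost +2P = +38740 cm⁻¹.
Combining: -57120 + 38740 = -18380 cm⁻¹.

-18380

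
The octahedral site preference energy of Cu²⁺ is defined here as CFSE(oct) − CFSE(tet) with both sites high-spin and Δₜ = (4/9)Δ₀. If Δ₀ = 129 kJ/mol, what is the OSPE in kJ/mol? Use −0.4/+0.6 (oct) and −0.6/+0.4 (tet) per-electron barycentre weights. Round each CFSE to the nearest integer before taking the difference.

Cu²⁺: group 11, so d-count = 11 − 2 = 9.
In an octahedral site d⁹ (HS) is t2g^6 e_g^3, giving CFSE(oct) = -0.6Δ₀ = -77 kJ/mol.
Tetrahedral e^4 t2^5 gives -0.4Δₜ = -0.4 × (4/9) × 129 = -23 kJ/mol.
OSPE = -77 − (-23) = -54 kJ/mol.

-54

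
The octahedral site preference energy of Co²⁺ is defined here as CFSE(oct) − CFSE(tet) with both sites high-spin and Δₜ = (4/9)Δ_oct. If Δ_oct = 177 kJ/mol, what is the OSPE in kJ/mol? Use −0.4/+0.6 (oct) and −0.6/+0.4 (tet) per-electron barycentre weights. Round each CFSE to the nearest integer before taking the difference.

-48

Co is in group 9, so Co²⁺ is d⁷ (9 − 2 = 7).
In an octahedral site d⁷ (HS) is t₂g⁵ eg², giving CFSE(oct) = -0.8Δ_oct = -142 kJ/mol.
Tetrahedral e⁴ t₂³ gives -1.2Δₜ = -1.2 × (4/9) × 177 = -94 kJ/mol.
Subtracting, OSPE = -142 − (-94) = -48 kJ/mol.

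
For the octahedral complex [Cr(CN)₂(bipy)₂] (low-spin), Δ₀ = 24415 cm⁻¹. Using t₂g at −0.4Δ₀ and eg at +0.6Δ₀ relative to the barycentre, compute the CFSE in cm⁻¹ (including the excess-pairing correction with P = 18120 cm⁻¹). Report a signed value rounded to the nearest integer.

Ligand charges: 2×(-1) from CN⁻ and 2×(+0) from bipy sum to -2; with overall charge +0, Cr is +2.
Cr is in group 6, so Cr²⁺ is d⁴ (6 − 2 = 4).
Electron filling gives t₂g⁴ eg⁰.
The orbital stabilization is -1.6Δ₀ = -1.6 × 24415 = -39064 cm⁻¹.
Relative to high-spin t₂g³ eg¹ (0 paired), the low-spin configuration has 1 additional pair, contributing +1 × 18120 = +18120 cm⁻¹.
Overall CFSE = -39064 + 18120 = -20944 cm⁻¹.

-20944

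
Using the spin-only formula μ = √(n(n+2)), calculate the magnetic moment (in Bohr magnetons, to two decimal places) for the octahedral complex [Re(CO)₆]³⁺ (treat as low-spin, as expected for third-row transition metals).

2.83 Bohr magnetons

CO is neutral, so the +3 overall charge sits on Re: oxidation state +3.
Re³⁺: group 7, so d-count = 7 − 3 = 4.
Configuration: t₂g⁴ eg⁰ → 2 unpaired electrons.
μ(spin-only) = √[2(2+2)] = √8 ≈ 2.83 Bohr magnetons.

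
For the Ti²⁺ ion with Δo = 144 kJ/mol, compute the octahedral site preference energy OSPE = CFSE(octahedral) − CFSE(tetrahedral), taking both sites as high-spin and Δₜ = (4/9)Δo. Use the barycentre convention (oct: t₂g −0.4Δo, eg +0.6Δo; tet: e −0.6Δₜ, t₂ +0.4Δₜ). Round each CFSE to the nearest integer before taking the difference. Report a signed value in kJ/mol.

Ti sits in group 4; removing 2 electrons leaves Ti²⁺ with 4 − 2 = 2 d electrons.
Octahedral high-spin t₂g² eg⁰: CFSE = -0.8 × 144 = -115 kJ/mol.
In a tetrahedral site the filling is e² t₂⁰: CFSE(tet) = -1.2Δₜ = -1.2 × (4/9)(144) = -77 kJ/mol.
OSPE = -115 − (-77) = -38 kJ/mol.

-38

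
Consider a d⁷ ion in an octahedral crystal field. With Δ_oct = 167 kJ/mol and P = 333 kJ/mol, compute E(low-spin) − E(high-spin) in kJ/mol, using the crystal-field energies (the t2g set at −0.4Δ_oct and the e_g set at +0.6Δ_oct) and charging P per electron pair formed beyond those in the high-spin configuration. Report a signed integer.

High-spin: t2g^5 e_g^2, CFSE = -0.8Δ_oct = -134 kJ/mol.
Low-spin: t2g^6 e_g^1, orbital CFSE = -1.8Δ_oct = -301 kJ/mol; plus 1 excess pair × P = +333 kJ/mol; total 32 kJ/mol.
The difference is 32 − (-134) = 166 kJ/mol, so high-spin lies lower.

166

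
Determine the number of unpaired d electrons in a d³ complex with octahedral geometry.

Configuration: t₂g³ eg⁰, giving 3 unpaired electrons.

3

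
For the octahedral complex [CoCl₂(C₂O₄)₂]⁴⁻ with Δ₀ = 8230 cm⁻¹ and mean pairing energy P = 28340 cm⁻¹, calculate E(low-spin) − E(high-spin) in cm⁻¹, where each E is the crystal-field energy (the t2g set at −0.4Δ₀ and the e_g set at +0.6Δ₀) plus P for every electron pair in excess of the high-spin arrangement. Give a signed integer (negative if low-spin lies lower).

20110

Ligand charges: 2×(-1) from Cl⁻ and 2×(-2) from C₂O₄²⁻ sum to -6; with overall charge -4, Co is +2.
Group 9 minus oxidation state +2 gives a d⁷ configuration for Co²⁺.
High-spin d⁷ fills as t2g^5 e_g^2 with CFSE 5(−0.4) + 2(+0.6) = -0.8Δ₀ = -6584 cm⁻¹.
Low-spin: t2g^6 e_g^1, orbital CFSE = -1.8Δ₀ = -14814 cm⁻¹; plus 1 excess pair × P = +28340 cm⁻¹; total 13526 cm⁻¹.
The difference is 13526 − (-6584) = 20110 cm⁻¹, so high-spin lies lower.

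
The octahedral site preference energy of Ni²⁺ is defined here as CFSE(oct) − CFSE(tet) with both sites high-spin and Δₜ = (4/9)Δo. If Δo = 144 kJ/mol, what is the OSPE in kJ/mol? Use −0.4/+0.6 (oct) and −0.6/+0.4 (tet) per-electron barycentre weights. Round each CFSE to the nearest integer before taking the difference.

-122

Ni sits in group 10; removing 2 electrons leaves Ni²⁺ with 10 − 2 = 8 d electrons.
In an octahedral site d⁸ (HS) is t₂g⁶ eg², giving CFSE(oct) = -1.2Δo = -173 kJ/mol.
Tetrahedral: e⁴ t₂⁴, CFSE = 4(−0.6) + 4(+0.4) = -0.8Δₜ = -0.8 × (4/9) × 144 = -51 kJ/mol.
Subtracting, OSPE = -173 − (-51) = -122 kJ/mol.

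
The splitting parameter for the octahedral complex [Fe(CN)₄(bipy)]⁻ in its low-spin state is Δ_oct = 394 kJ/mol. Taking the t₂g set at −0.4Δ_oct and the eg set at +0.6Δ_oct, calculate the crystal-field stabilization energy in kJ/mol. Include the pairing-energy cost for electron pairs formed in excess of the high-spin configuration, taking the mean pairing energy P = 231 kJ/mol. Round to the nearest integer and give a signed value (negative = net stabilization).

-326

Ligand charges: 4×(-1) from CN⁻ and 1×(+0) from bipy sum to -4; with overall charge -1, Fe is +3.
Group 8 minus oxidation state +3 gives a d⁵ configuration for Fe³⁺.
The d⁵ electrons fill as t₂g⁵ eg⁰.
The orbital stabilization is -2.0Δ_oct = -2.0 × 394 = -788 kJ/mol.
Relative to high-spin t₂g³ eg² (0 paired), the low-spin configuration has 2 additional pairs, contributing +2 × 231 = +462 kJ/mol.
Net CFSE = -788 + 462 = -326 kJ/mol.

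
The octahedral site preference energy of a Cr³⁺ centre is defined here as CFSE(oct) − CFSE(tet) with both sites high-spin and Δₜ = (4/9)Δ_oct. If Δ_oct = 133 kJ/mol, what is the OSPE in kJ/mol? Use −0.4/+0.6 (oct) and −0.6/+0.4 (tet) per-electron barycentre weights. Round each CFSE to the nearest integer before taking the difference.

Cr is in group 6, so Cr³⁺ is d³ (6 − 3 = 3).
In an octahedral site d³ (HS) is t₂g³ eg⁰, giving CFSE(oct) = -1.2Δ_oct = -160 kJ/mol.
Tetrahedral: e² t₂¹, CFSE = 2(−0.6) + 1(+0.4) = -0.8Δₜ = -0.8 × (4/9) × 133 = -47 kJ/mol.
OSPE = CFSE(oct) − CFSE(tet) = -160 − (-47) = -113 kJ/mol.

-113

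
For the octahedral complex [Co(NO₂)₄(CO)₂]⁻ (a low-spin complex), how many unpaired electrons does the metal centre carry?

0

Ligand charges: 4×(-1) from NO₂⁻ and 2×(+0) from CO sum to -4; with overall charge -1, Co is +3.
Co³⁺: group 9, so d-count = 9 − 3 = 6.
Configuration: t₂g⁶ eg⁰, giving 0 unpaired electrons.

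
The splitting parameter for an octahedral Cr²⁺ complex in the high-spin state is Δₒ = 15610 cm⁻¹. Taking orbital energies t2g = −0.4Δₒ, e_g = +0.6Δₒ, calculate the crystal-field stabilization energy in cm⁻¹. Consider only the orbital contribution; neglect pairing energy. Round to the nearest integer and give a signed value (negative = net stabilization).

Cr²⁺: group 6, so d-count = 6 − 2 = 4.
Electron filling gives t2g^3 e_g^1.
Orbital CFSE = 3(-0.4) + 1(0.6) = -0.6Δₒ = -0.6 × 15610 = -9366 cm⁻¹.

-9366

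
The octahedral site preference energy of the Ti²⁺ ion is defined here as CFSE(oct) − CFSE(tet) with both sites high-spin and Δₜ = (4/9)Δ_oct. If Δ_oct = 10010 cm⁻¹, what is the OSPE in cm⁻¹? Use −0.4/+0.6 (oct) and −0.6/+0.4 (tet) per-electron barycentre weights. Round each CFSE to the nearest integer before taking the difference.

Ti is in group 4, so Ti²⁺ is d² (4 − 2 = 2).
Octahedral high-spin t2g^2 e_g^0: CFSE = -0.8 × 10010 = -8008 cm⁻¹.
Tetrahedral: e^2 t2^0, CFSE = 2(−0.6) + 0(+0.4) = -1.2Δₜ = -1.2 × (4/9) × 10010 = -5339 cm⁻¹.
OSPE = -8008 − (-5339) = -2669 cm⁻¹.

-2669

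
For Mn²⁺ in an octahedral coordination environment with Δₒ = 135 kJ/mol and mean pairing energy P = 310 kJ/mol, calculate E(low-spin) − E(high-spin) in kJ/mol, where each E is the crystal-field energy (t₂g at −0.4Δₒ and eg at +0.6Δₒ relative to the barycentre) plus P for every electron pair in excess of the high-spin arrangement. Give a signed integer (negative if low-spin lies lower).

350

Group 7 minus oxidation state +2 gives a d⁵ configuration for Mn²⁺.
High-spin d⁵ fills as t₂g³ eg² with CFSE 3(−0.4) + 2(+0.6) = 0.0Δₒ = 0 kJ/mol.
Low-spin: t₂g⁵ eg⁰, orbital CFSE = -2.0Δₒ = -270 kJ/mol; plus 2 excess pairs × P = +620 kJ/mol; total 350 kJ/mol.
E(LS) − E(HS) = 350 − (0) = 350 kJ/mol.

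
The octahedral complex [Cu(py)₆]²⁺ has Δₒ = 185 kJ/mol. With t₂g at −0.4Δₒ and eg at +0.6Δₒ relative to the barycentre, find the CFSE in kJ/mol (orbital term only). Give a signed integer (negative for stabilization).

py is neutral, so the +2 overall charge sits on Cu: oxidation state +2.
Cu sits in group 11; removing 2 electrons leaves Cu²⁺ with 11 − 2 = 9 d electrons.
For octahedral d⁹ the high- and low-spin configurations coincide.
Electron filling gives t₂g⁶ eg³.
The orbital stabilization is -0.6Δₒ = -0.6 × 185 = -111 kJ/mol.

-111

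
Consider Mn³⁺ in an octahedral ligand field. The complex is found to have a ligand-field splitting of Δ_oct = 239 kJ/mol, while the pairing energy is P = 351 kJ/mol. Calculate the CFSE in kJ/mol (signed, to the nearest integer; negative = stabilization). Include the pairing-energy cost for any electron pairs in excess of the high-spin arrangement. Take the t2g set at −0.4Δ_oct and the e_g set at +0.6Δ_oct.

-143

Group 7 minus oxidation state +3 gives a d⁴ configuration for Mn³⁺.
Δ_oct < P, so pairing is avoided: the ground state is high-spin.
That gives t2g^3 e_g^1.
Orbital CFSE = -0.6Δ_oct = -0.6 × 239 = -143 kJ/mol.
High-spin has no excess pairs, so no pairing correction applies.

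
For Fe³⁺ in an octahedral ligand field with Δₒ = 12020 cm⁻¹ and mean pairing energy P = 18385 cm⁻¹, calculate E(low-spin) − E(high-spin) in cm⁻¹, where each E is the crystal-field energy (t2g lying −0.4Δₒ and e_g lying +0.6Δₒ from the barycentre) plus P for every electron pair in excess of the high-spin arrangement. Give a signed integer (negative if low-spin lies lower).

12730

Group 8 minus oxidation state +3 gives a d⁵ configuration for Fe³⁺.
High-spin: t2g^3 e_g^2, CFSE = 0.0Δₒ = 0 cm⁻¹.
Low-spin: t2g^5 e_g^0, orbital CFSE = -2.0Δₒ = -24040 cm⁻¹; plus 2 excess pairs × P = +36770 cm⁻¹; total 12730 cm⁻¹.
Thus E(LS) − E(HS) = 12730 cm⁻¹.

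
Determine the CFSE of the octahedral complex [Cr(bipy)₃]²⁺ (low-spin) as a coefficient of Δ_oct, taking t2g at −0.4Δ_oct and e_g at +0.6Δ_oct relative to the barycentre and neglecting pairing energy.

bipy is neutral, so the +2 overall charge sits on Cr: oxidation state +2.
Cr²⁺: group 6, so d-count = 6 − 2 = 4.
Configuration: t2g^4 e_g^0.
CFSE = 4(-0.4Δ_oct) + 0(0.6Δ_oct) = -1.6Δ_oct + 0.0Δ_oct = -1.6Δ_oct.

-1.6 Δ_oct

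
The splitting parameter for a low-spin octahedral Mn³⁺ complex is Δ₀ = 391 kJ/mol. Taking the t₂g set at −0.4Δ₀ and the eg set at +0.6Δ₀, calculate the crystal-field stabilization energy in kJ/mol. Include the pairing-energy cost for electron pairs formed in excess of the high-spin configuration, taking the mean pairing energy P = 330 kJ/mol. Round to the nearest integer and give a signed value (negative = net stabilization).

-296

Mn sits in group 7; removing 3 electrons leaves Mn³⁺ with 7 − 3 = 4 d electrons.
Electron filling gives t₂g⁴ eg⁰.
CFSE(orbital) = 4×(-0.4Δ₀) + 0×(0.6Δ₀) = -1.6Δ₀; with Δ₀ = 391 kJ/mol that is -626 kJ/mol.
High-spin d⁴ would be t₂g³ eg¹ with 0 pairs; low-spin has 1, so 1 excess pair costs +1P = +330 kJ/mol.
Net CFSE = -626 + 330 = -296 kJ/mol.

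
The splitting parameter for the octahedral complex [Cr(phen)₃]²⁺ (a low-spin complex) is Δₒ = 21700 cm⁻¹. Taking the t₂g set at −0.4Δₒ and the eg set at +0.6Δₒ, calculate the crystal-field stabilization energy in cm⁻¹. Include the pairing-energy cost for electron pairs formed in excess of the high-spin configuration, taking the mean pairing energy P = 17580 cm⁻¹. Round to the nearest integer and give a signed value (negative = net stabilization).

phen is neutral, so the +2 overall charge sits on Cr: oxidation state +2.
Cr²⁺: group 6, so d-count = 6 − 2 = 4.
Electron filling gives t₂g⁴ eg⁰.
Orbital CFSE = 4(-0.4) + 0(0.6) = -1.6Δₒ = -1.6 × 21700 = -34720 cm⁻¹.
High-spin d⁴ would be t₂g³ eg¹ with 0 pairs; low-spin has 1, so 1 excess pair costs +1P = +17580 cm⁻¹.
Net CFSE = -34720 + 17580 = -17140 cm⁻¹.

-17140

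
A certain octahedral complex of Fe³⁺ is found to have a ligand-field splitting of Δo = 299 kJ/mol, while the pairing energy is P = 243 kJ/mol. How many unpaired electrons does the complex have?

Group 8 minus oxidation state +3 gives a d⁵ configuration for Fe³⁺.
Here Δo > P (299 > 243), so the low-spin state is favoured.
Configuration: t₂g⁵ eg⁰.
Unpaired electrons: 1.

1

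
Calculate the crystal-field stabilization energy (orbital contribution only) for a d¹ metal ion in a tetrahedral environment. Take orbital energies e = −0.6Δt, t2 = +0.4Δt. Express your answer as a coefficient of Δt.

-0.6 Δt

Tetrahedral splitting is small, so the complex is high-spin.
Configuration: e^1 t2^0.
CFSE = 1(-0.6Δt) + 0(0.4Δt) = -0.6Δt + 0.0Δt = -0.6Δt.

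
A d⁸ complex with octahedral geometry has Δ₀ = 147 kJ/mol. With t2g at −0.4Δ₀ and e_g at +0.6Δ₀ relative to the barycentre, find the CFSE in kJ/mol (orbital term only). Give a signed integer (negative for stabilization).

For octahedral d⁸ the high- and low-spin configurations coincide.
Electron filling gives t2g^6 e_g^2.
The orbital stabilization is -1.2Δ₀ = -1.2 × 147 = -176 kJ/mol.

-176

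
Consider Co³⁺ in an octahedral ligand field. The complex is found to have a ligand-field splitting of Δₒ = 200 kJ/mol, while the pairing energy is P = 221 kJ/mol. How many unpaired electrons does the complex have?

Co sits in group 9; removing 3 electrons leaves Co³⁺ with 9 − 3 = 6 d electrons.
Δₒ < P, so pairing is avoided: the ground state is high-spin.
Configuration: t₂g⁴ eg².
Unpaired electrons: 4.

4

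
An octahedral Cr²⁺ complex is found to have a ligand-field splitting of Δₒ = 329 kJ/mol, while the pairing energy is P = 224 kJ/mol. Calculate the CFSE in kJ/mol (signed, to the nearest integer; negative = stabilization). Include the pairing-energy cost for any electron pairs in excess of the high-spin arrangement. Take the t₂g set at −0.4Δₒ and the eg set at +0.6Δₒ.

Group 6 minus oxidation state +2 gives a d⁴ configuration for Cr²⁺.
Since Δₒ = 329 kJ/mol > P = 224 kJ/mol, the complex adopts the low-spin configuration.
That gives t₂g⁴ eg⁰.
Orbital CFSE = -1.6Δₒ = -1.6 × 329 = -526 kJ/mol.
Excess pairs vs high-spin: 1 − 0 = 1; pairing cost = +224 kJ/mol.
Net CFSE = -526 + 224 = -302 kJ/mol.

-302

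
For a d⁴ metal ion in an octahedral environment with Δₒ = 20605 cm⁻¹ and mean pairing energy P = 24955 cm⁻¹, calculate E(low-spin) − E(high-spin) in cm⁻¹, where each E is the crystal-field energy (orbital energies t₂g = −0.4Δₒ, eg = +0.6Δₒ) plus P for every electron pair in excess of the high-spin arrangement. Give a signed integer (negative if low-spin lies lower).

4350

High-spin d⁴ fills as t₂g³ eg¹ with CFSE 3(−0.4) + 1(+0.6) = -0.6Δₒ = -12363 cm⁻¹.
Low-spin: t₂g⁴ eg⁰, orbital CFSE = -1.6Δₒ = -32968 cm⁻¹; plus 1 excess pair × P = +24955 cm⁻¹; total -8013 cm⁻¹.
The difference is -8013 − (-12363) = 4350 cm⁻¹, so high-spin lies lower.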